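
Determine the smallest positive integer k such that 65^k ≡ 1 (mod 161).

Since 65 ∈ (Z/161Z)^×, its order divides φ(161) = φ(7·23) = (7−1)·(23−1) = 6·22 = 132 = 2^2 · 3 · 11.
Divisors of 132: 1, 2, 3, 4, 6, 11, 12, 22, 33, 44, 66, 132.
Check 65^d mod 161 for each divisor in increasing order:
65^1 ≡ 65
65^2 ≡ 39
65^3 ≡ 120
65^4 ≡ 72
65^6 ≡ 71
65^11 ≡ 137
65^12 ≡ 50
65^22 ≡ 93
65^33 ≡ 22
65^44 ≡ 116
65^66 ≡ 1
So ord_161(65) = 66.

66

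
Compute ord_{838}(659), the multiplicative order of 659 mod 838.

Since 659 ∈ (Z/838Z)^×, its order divides φ(838) = φ(2)·φ(419) = 1·418 = 418 = 2 · 11 · 19.
Divisors of 418: 1, 2, 11, 19, 22, 38, 209, 418.
Evaluate successive powers at the divisors of 418:
659^1 ≡ 659 (mod 838)
659^2 ≡ 197 (mod 838)
659^11 ≡ 479 (mod 838)
659^19 ≡ 753 (mod 838)
659^22 ≡ 667 (mod 838)
659^38 ≡ 521 (mod 838)
659^209 ≡ 1 (mod 838) ✓
Hence ord(659) = 209.

209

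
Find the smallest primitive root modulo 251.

6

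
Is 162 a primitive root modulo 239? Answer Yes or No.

φ(239) = 239 − 1 = 238 = 2 · 7 · 17.
It suffices to check that the order of 162 is not a proper divisor of 238: compute 162^(238/q) for q ∈ {2, 7, 17}.
162^119 ≡ 1 (mod 239)  [q = 2: ≡ 1 ✗]
162^34 ≡ 100 (mod 239)  [q = 7: ≢ 1 ✓]
162^14 ≡ 22 (mod 239)  [q = 17: ≢ 1 ✓]
The check at q = 2 fails, so 162 generates a proper subgroup.

No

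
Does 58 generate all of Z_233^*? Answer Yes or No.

No

φ(233) = 233 − 1 = 232 = 2^3 · 29.
It suffices to check that the order of 58 is not a proper divisor of 232: compute 58^(232/q) for q ∈ {2, 29}.
58^116 ≡ 1 (mod 233)  [q = 2: ≡ 1 ✗]
58^8 ≡ 37 (mod 233)  [q = 29: ≢ 1 ✓]
Since 58^116 ≡ 1, the order of 58 divides 116 < 232, so 58 is not a primitive root.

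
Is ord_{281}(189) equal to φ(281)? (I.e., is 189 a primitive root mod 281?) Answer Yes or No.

No

φ(281) = 281 − 1 = 280 = 2^3 · 5 · 7.
An element g generates (Z/281Z)^× iff g^(280/q) ≢ 1 (mod 281) for each prime q ∈ {2, 5, 7}.
189^140 ≡ 280 (mod 281)  [q = 2: ≢ 1 ✓]
189^56 ≡ 1 (mod 281)  [q = 5: ≡ 1 ✗]
189^40 ≡ 109 (mod 281)  [q = 7: ≢ 1 ✓]
189^56 ≡ 1 shows ord(189) | 56, strictly less than φ(281); not a primitive root.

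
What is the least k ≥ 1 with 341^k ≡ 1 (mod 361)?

38

By Lagrange's theorem, ord_361(341) divides φ(361) = φ(19^2) = 19·(19−1) = 342 = 2 · 3^2 · 19.
Divisors of 342: 1, 2, 3, 6, 9, 18, 19, 38, 57, 114, 171, 342.
Check 341^d mod 361 for each divisor in increasing order:
341^1 ≡ 341
341^2 ≡ 39
341^3 ≡ 303
341^6 ≡ 115
341^9 ≡ 189
341^18 ≡ 343
341^19 ≡ 360
341^38 ≡ 1
Hence ord(341) = 38.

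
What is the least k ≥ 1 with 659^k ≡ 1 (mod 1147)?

90

By Lagrange's theorem, ord_1147(659) divides φ(1147) = φ(31·37) = (31−1)·(37−1) = 30·36 = 1080 = 2^3 · 3^3 · 5.
Divisors of 1080: 1, 2, 3, 4, 5, 6, 8, 9, 10, 12, 15, 18, 20, 24, 27, 30, 36, 40, 45, 54, 60, 72, 90, 108, 120, 135, 180, 216, 270, 360, 540, 1080.
Check 659^d mod 1147 for each divisor in increasing order:
659^1 ≡ 659 (mod 1147)
659^2 ≡ 715 (mod 1147)
659^3 ≡ 915 (mod 1147)
659^4 ≡ 810 (mod 1147)
659^5 ≡ 435 (mod 1147)
659^6 ≡ 1062 (mod 1147)
659^8 ≡ 16 (mod 1147)
659^9 ≡ 221 (mod 1147)
659^10 ≡ 1117 (mod 1147)
659^12 ≡ 343 (mod 1147)
659^15 ≡ 714 (mod 1147)
659^18 ≡ 667 (mod 1147)
659^20 ≡ 900 (mod 1147)
659^24 ≡ 655 (mod 1147)
659^27 ≡ 591 (mod 1147)
659^30 ≡ 528 (mod 1147)
659^36 ≡ 1000 (mod 1147)
659^40 ≡ 218 (mod 1147)
659^45 ≡ 776 (mod 1147)
659^54 ≡ 593 (mod 1147)
659^60 ≡ 63 (mod 1147)
659^72 ≡ 963 (mod 1147)
659^90 ≡ 1 (mod 1147) ✓
Therefore the multiplicative order of 659 modulo 1147 is 90.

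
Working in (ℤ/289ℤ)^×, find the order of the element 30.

Since 30 ∈ (Z/289Z)^×, its order divides φ(289) = φ(17^2) = 17·(17−1) = 272 = 2^4 · 17.
Divisors of 272: 1, 2, 4, 8, 16, 17, 34, 68, 136, 272.
Check 30^d mod 289 for each divisor in increasing order:
30^1 ≡ 30
30^2 ≡ 33
30^4 ≡ 222
30^8 ≡ 154
30^16 ≡ 18
30^17 ≡ 251
30^34 ≡ 288
30^68 ≡ 1
So ord_289(30) = 68.

68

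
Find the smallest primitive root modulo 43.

φ(43) = 43 − 1 = 42 = 2 · 3 · 7.
Test candidates g = 2, 3, … against the prime factors q ∈ {2, 3, 7} of φ(43): g is a generator iff g^(42/q) ≢ 1 for every such q.
g = 2: 2^21 ≡ 42; 2^14 ≡ 1 — hits 1, so not a primitive root.
g = 3: 3^21 ≡ 42; 3^14 ≡ 36; 3^6 ≡ 41 — none is 1, so 3 is a primitive root.
The smallest primitive root modulo 43 is 3.

3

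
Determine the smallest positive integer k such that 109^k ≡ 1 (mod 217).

The order of 109 must divide φ(217) = φ(7·31) = (7−1)·(31−1) = 6·30 = 180 = 2^2 · 3^2 · 5.
Divisors of 180: 1, 2, 3, 4, 5, 6, 9, 10, 12, 15, 18, 20, 30, 36, 45, 60, 90, 180.
Compute 109^d (mod 217) for the divisors d until we hit 1:
109^1 ≡ 109 (mod 217)
109^2 ≡ 163 (mod 217)
109^3 ≡ 190 (mod 217)
109^4 ≡ 95 (mod 217)
109^5 ≡ 156 (mod 217)
109^6 ≡ 78 (mod 217)
109^9 ≡ 64 (mod 217)
109^10 ≡ 32 (mod 217)
109^12 ≡ 8 (mod 217)
109^15 ≡ 1 (mod 217) ✓
Therefore the multiplicative order of 109 modulo 217 is 15.

15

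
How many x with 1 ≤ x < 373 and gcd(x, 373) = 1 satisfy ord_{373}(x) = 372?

120

φ(373) = 373 − 1 = 372 = 2^2 · 3 · 31.
(Z/373Z)^× is cyclic (|G| = 372); a cyclic group of order m has exactly φ(d) elements of each order d | m, and none otherwise.
372 = 2^2 · 3 · 31 divides 372, and φ(372) = 120.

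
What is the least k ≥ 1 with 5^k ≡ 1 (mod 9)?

Since 5 ∈ (Z/9Z)^×, its order divides φ(9) = φ(3^2) = 3·(3−1) = 6 = 2 · 3.
Divisors of 6: 1, 2, 3, 6.
Test each divisor d:
5^1 ≡ 5 (mod 9)
5^2 ≡ 7 (mod 9)
5^3 ≡ 8 (mod 9)
5^6 ≡ 1 (mod 9) ✓
So ord_9(5) = 6.

6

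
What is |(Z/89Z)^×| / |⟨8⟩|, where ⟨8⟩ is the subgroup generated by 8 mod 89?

8

By Lagrange's theorem, ord_89(8) divides φ(89) = 89 − 1 = 88 = 2^3 · 11.
Divisors of 88: 1, 2, 4, 8, 11, 22, 44, 88.
Test each divisor d:
8^1 ≡ 8
8^2 ≡ 64
8^4 ≡ 2
8^8 ≡ 4
8^11 ≡ 1
Thus |⟨8⟩| = ord(8) = 11.
Index = |(Z/89Z)^×| / |⟨8⟩| = 88 / 11 = 8.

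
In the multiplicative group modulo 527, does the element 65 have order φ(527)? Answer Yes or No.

No

527 = 17 · 31 is a product of two distinct odd primes, so (Z/527Z)^× ≅ (Z/17Z)^× × (Z/31Z)^× is not cyclic.
No primitive root modulo 527 exists; in particular 65 is not one.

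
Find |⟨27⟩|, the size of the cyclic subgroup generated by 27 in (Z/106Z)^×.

52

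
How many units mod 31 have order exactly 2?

φ(31) = 31 − 1 = 30 = 2 · 3 · 5.
(Z/31Z)^× is cyclic (|G| = 30); a cyclic group of order m has exactly φ(d) elements of each order d | m, and none otherwise.
2 | 30, and φ(2) = 2 − 1 = 1.

1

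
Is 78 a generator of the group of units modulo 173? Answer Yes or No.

No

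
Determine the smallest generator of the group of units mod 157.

5

φ(157) = 157 − 1 = 156 = 2^2 · 3 · 13.
g is a primitive root iff g^(156/q) ≢ 1 (mod 157) for each prime q ∈ {2, 3, 13}.
g = 2: 2^78 ≡ 156; 2^52 ≡ 1 — hits 1, so not a primitive root.
g = 3: 3^78 ≡ 1 — hits 1, so not a primitive root.
g = 4: 4^78 ≡ 1 — hits 1, so not a primitive root.
g = 5: 5^78 ≡ 156; 5^52 ≡ 12; 5^12 ≡ 130 — none is 1, so 5 is a primitive root.
So 5 is the smallest generator of (Z/157Z)^×.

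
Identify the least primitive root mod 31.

3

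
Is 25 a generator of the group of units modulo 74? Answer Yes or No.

φ(74) = φ(2)·φ(37) = 1·36 = 36 = 2^2 · 3^2.
Test 25^(36/q) mod 74 for each prime factor q of 36:
25^18 ≡ 1 (mod 74)  [q = 2: ≡ 1 ✗]
25^12 ≡ 63 (mod 74)  [q = 3: ≢ 1 ✓]
25^18 ≡ 1 shows ord(25) | 18, strictly less than φ(74); not a primitive root.

No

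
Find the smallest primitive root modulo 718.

7

φ(718) = φ(2)·φ(359) = 1·358 = 358 = 2 · 179.
g is a primitive root iff g^(358/q) ≢ 1 (mod 718) for each prime q ∈ {2, 179}.
g = 2: gcd(2, 718) = 2 > 1, not a unit — skip.
g = 3: 3^179 ≡ 1 — hits 1, so not a primitive root.
g = 4: gcd(4, 718) = 2 > 1, not a unit — skip.
g = 5: 5^179 ≡ 1 — hits 1, so not a primitive root.
g = 6: gcd(6, 718) = 2 > 1, not a unit — skip.
g = 7: 7^179 ≡ 717; 7^2 ≡ 49 — none is 1, so 7 is a primitive root.
Hence the least primitive root of 718 is 7.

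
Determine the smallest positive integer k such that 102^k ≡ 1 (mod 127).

ord(102) | φ(127) = 127 − 1 = 126 = 2 · 3^2 · 7.
Divisors of 126: 1, 2, 3, 6, 7, 9, 14, 18, 21, 42, 63, 126.
Evaluate successive powers at the divisors of 126:
102^1 ≡ 102 (mod 127)
102^2 ≡ 117 (mod 127)
102^3 ≡ 123 (mod 127)
102^6 ≡ 16 (mod 127)
102^7 ≡ 108 (mod 127)
102^9 ≡ 63 (mod 127)
102^14 ≡ 107 (mod 127)
102^18 ≡ 32 (mod 127)
102^21 ≡ 126 (mod 127)
102^42 ≡ 1 (mod 127) ✓
Therefore the multiplicative order of 102 modulo 127 is 42.

42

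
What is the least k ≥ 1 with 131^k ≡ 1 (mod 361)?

171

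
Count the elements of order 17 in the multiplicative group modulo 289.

16

φ(289) = φ(17^2) = 17·(17−1) = 272 = 2^4 · 17.
In a cyclic group of order 272, there are φ(d) elements of order d for each divisor d of 272, and zero for non-divisors.
17 | 272, and φ(17) = 17 − 1 = 16.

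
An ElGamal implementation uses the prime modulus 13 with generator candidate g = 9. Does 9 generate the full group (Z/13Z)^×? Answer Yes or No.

No

φ(13) = 13 − 1 = 12 = 2^2 · 3.
Test 9^(12/q) mod 13 for each prime factor q of 12:
9^6 ≡ 1 (mod 13)  [q = 2: ≡ 1 ✗]
9^4 ≡ 9 (mod 13)  [q = 3: ≢ 1 ✓]
The check at q = 2 fails, so 9 generates a proper subgroup.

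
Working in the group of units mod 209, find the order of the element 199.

ord(199) | φ(209) = φ(11·19) = (11−1)·(19−1) = 10·18 = 180 = 2^2 · 3^2 · 5.
Divisors of 180: 1, 2, 3, 4, 5, 6, 9, 10, 12, 15, 18, 20, 30, 36, 45, 60, 90, 180.
Compute 199^d (mod 209) for the divisors d until we hit 1:
199^1 ≡ 199 (mod 209)
199^2 ≡ 100 (mod 209)
199^3 ≡ 45 (mod 209)
199^4 ≡ 177 (mod 209)
199^5 ≡ 111 (mod 209)
199^6 ≡ 144 (mod 209)
199^9 ≡ 1 (mod 209) ✓
Hence ord(199) = 9.

9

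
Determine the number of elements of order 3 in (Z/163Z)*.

2

φ(163) = 163 − 1 = 162 = 2 · 3^4.
In a cyclic group of order 162, there are φ(d) elements of order d for each divisor d of 162, and zero for non-divisors.
3 | 162, and φ(3) = 3 − 1 = 2.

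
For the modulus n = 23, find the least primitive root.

φ(23) = 23 − 1 = 22 = 2 · 11.
g is a primitive root iff g^(22/q) ≢ 1 (mod 23) for each prime q ∈ {2, 11}.
g = 2: 2^11 ≡ 1 — hits 1, so not a primitive root.
g = 3: 3^11 ≡ 1 — hits 1, so not a primitive root.
g = 4: 4^11 ≡ 1 — hits 1, so not a primitive root.
g = 5: 5^11 ≡ 22; 5^2 ≡ 2 — none is 1, so 5 is a primitive root.
So 5 is the smallest generator of (Z/23Z)^×.

5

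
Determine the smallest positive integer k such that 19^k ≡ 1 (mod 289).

Since 19 ∈ (Z/289Z)^×, its order divides φ(289) = φ(17^2) = 17·(17−1) = 272 = 2^4 · 17.
Divisors of 272: 1, 2, 4, 8, 16, 17, 34, 68, 136, 272.
Compute 19^d (mod 289) for the divisors d until we hit 1:
19^1 ≡ 19
19^2 ≡ 72
19^4 ≡ 271
19^8 ≡ 35
19^16 ≡ 69
19^17 ≡ 155
19^34 ≡ 38
19^68 ≡ 288
19^136 ≡ 1
Hence ord(19) = 136.

136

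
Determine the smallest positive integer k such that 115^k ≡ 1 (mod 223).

Since 115 ∈ (Z/223Z)^×, its order divides φ(223) = 223 − 1 = 222 = 2 · 3 · 37.
Divisors of 222: 1, 2, 3, 6, 37, 74, 111, 222.
Compute 115^d (mod 223) for the divisors d until we hit 1:
115^1 ≡ 115 (mod 223)
115^2 ≡ 68 (mod 223)
115^3 ≡ 15 (mod 223)
115^6 ≡ 2 (mod 223)
115^37 ≡ 1 (mod 223) ✓
Hence ord(115) = 37.

37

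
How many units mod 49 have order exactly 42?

12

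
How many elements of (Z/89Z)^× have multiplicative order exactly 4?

2

φ(89) = 89 − 1 = 88 = 2^3 · 11.
Since (Z/89Z)^× is cyclic of order 88, the number of elements of order d is φ(d) when d | 88 and 0 otherwise.
4 = 2^2 divides 88, and φ(4) = 2.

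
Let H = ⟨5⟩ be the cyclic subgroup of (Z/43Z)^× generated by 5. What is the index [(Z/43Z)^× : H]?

The order of 5 must divide φ(43) = 43 − 1 = 42 = 2 · 3 · 7.
Divisors of 42: 1, 2, 3, 6, 7, 14, 21, 42.
Compute 5^d (mod 43) for the divisors d until we hit 1:
5^1 ≡ 5
5^2 ≡ 25
5^3 ≡ 39
5^6 ≡ 16
5^7 ≡ 37
5^14 ≡ 36
5^21 ≡ 42
5^42 ≡ 1
The order of 5 is 42, so the subgroup it generates has 42 elements.
Index = |(Z/43Z)^×| / |⟨5⟩| = 42 / 42 = 1.

1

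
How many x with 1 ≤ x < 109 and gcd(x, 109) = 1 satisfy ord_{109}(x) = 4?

2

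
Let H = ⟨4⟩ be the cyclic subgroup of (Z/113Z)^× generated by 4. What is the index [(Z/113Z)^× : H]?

8

The order of 4 must divide φ(113) = 113 − 1 = 112 = 2^4 · 7.
Divisors of 112: 1, 2, 4, 7, 8, 14, 16, 28, 56, 112.
Check 4^d mod 113 for each divisor in increasing order:
4^1 ≡ 4 (mod 113)
4^2 ≡ 16 (mod 113)
4^4 ≡ 30 (mod 113)
4^7 ≡ 112 (mod 113)
4^8 ≡ 109 (mod 113)
4^14 ≡ 1 (mod 113) ✓
Thus |⟨4⟩| = ord(4) = 14.
Index = |(Z/113Z)^×| / |⟨4⟩| = 112 / 14 = 8.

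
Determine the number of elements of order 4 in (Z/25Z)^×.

φ(25) = φ(5^2) = 5·(5−1) = 20 = 2^2 · 5.
Since (Z/25Z)^× is cyclic of order 20, the number of elements of order d is φ(d) when d | 20 and 0 otherwise.
4 = 2^2 divides 20, and φ(4) = 2.

2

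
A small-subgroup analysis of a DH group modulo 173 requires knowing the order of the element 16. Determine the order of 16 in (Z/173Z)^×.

The order of 16 must divide φ(173) = 173 − 1 = 172 = 2^2 · 43.
Divisors of 172: 1, 2, 4, 43, 86, 172.
Evaluate successive powers at the divisors of 172:
16^1 ≡ 16 (mod 173)
16^2 ≡ 83 (mod 173)
16^4 ≡ 142 (mod 173)
16^43 ≡ 1 (mod 173) ✓
So ord_173(16) = 43.

43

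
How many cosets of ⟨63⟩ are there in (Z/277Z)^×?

2

ord(63) | φ(277) = 277 − 1 = 276 = 2^2 · 3 · 23.
Divisors of 276: 1, 2, 3, 4, 6, 12, 23, 46, 69, 92, 138, 276.
Evaluate successive powers at the divisors of 276:
63^1 ≡ 63 (mod 277)
63^2 ≡ 91 (mod 277)
63^3 ≡ 193 (mod 277)
63^4 ≡ 248 (mod 277)
63^6 ≡ 131 (mod 277)
63^12 ≡ 264 (mod 277)
63^23 ≡ 117 (mod 277)
63^46 ≡ 116 (mod 277)
63^69 ≡ 276 (mod 277)
63^92 ≡ 160 (mod 277)
63^138 ≡ 1 (mod 277) ✓
So ord_277(63) = 138, hence |⟨63⟩| = 138.
The index is φ(277) / ord(63) = 276 / 138 = 2.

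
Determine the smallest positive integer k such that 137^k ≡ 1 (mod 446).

By Lagrange's theorem, ord_446(137) divides φ(446) = φ(2)·φ(223) = 1·222 = 222 = 2 · 3 · 37.
Divisors of 222: 1, 2, 3, 6, 37, 74, 111, 222.
Test each divisor d:
137^1 ≡ 137 (mod 446)
137^2 ≡ 37 (mod 446)
137^3 ≡ 163 (mod 446)
137^6 ≡ 255 (mod 446)
137^37 ≡ 407 (mod 446)
137^74 ≡ 183 (mod 446)
137^111 ≡ 445 (mod 446)
137^222 ≡ 1 (mod 446) ✓
Hence ord(137) = 222.

222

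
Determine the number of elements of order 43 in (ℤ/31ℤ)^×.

0

φ(31) = 31 − 1 = 30 = 2 · 3 · 5.
In a cyclic group of order 30, there are φ(d) elements of order d for each divisor d of 30, and zero for non-divisors.
Since 43 ∤ 30, the count is 0.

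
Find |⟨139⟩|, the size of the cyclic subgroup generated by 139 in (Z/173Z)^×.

By Lagrange's theorem, ord_173(139) divides φ(173) = 173 − 1 = 172 = 2^2 · 43.
Divisors of 172: 1, 2, 4, 43, 86, 172.
Compute 139^d (mod 173) for the divisors d until we hit 1:
139^1 ≡ 139
139^2 ≡ 118
139^4 ≡ 84
139^43 ≡ 1
The smallest such exponent is 43, so the order of 139 is 43.

43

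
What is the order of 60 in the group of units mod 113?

28

Since 60 ∈ (Z/113Z)^×, its order divides φ(113) = 113 − 1 = 112 = 2^4 · 7.
Divisors of 112: 1, 2, 4, 7, 8, 14, 16, 28, 56, 112.
Evaluate successive powers at the divisors of 112:
60^1 ≡ 60 (mod 113)
60^2 ≡ 97 (mod 113)
60^4 ≡ 30 (mod 113)
60^7 ≡ 15 (mod 113)
60^8 ≡ 109 (mod 113)
60^14 ≡ 112 (mod 113)
60^16 ≡ 16 (mod 113)
60^28 ≡ 1 (mod 113) ✓
Therefore the multiplicative order of 60 modulo 113 is 28.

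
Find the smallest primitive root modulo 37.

2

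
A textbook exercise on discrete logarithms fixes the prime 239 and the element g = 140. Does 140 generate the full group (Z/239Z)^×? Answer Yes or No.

Yes

φ(239) = 239 − 1 = 238 = 2 · 7 · 17.
Test 140^(238/q) mod 239 for each prime factor q of 238:
140^119 ≡ 238 (mod 239)  [q = 2: ≢ 1 ✓]
140^34 ≡ 100 (mod 239)  [q = 7: ≢ 1 ✓]
140^14 ≡ 128 (mod 239)  [q = 17: ≢ 1 ✓]
All checks pass, so 140 has order 238 and is a primitive root modulo 239.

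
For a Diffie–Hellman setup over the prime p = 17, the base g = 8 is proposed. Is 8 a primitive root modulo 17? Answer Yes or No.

No

φ(17) = 17 − 1 = 16 = 2^4.
Test 8^(16/q) mod 17 for each prime factor q of 16:
8^8 ≡ 1 (mod 17)  [q = 2: ≡ 1 ✗]
8^8 ≡ 1 shows ord(8) | 8, strictly less than φ(17); not a primitive root.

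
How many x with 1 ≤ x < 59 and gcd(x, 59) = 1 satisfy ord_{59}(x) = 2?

φ(59) = 59 − 1 = 58 = 2 · 29.
In a cyclic group of order 58, there are φ(d) elements of order d for each divisor d of 58, and zero for non-divisors.
2 | 58, and φ(2) = 2 − 1 = 1.

1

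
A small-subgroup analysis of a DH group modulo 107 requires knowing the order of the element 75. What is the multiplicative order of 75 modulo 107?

ord(75) | φ(107) = 107 − 1 = 106 = 2 · 53.
Divisors of 106: 1, 2, 53, 106.
Test each divisor d:
75^1 ≡ 75
75^2 ≡ 61
75^53 ≡ 1
Therefore the multiplicative order of 75 modulo 107 is 53.

53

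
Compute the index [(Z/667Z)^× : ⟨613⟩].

The order of 613 must divide φ(667) = φ(23·29) = (23−1)·(29−1) = 22·28 = 616 = 2^3 · 7 · 11.
Divisors of 616: 1, 2, 4, 7, 8, 11, 14, 22, 28, 44, 56, 77, 88, 154, 308, 616.
Compute 613^d (mod 667) for the divisors d until we hit 1:
613^1 ≡ 613 (mod 667)
613^2 ≡ 248 (mod 667)
613^4 ≡ 140 (mod 667)
613^7 ≡ 57 (mod 667)
613^8 ≡ 257 (mod 667)
613^11 ≡ 643 (mod 667)
613^14 ≡ 581 (mod 667)
613^22 ≡ 576 (mod 667)
613^28 ≡ 59 (mod 667)
613^44 ≡ 277 (mod 667)
613^56 ≡ 146 (mod 667)
613^77 ≡ 666 (mod 667)
613^88 ≡ 24 (mod 667)
613^154 ≡ 1 (mod 667) ✓
Thus |⟨613⟩| = ord(613) = 154.
[(Z/667Z)^× : ⟨613⟩] = 616/154 = 4.

4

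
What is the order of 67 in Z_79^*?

ord(67) | φ(79) = 79 − 1 = 78 = 2 · 3 · 13.
Divisors of 78: 1, 2, 3, 6, 13, 26, 39, 78.
Compute 67^d (mod 79) for the divisors d until we hit 1:
67^1 ≡ 67
67^2 ≡ 65
67^3 ≡ 10
67^6 ≡ 21
67^13 ≡ 1
So ord_79(67) = 13.

13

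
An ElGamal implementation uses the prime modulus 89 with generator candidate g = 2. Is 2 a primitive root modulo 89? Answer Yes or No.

No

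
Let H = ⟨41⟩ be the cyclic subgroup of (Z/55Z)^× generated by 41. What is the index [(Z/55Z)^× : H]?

ord(41) | φ(55) = φ(5·11) = (5−1)·(11−1) = 4·10 = 40 = 2^3 · 5.
Divisors of 40: 1, 2, 4, 5, 8, 10, 20, 40.
Evaluate successive powers at the divisors of 40:
41^1 ≡ 41
41^2 ≡ 31
41^4 ≡ 26
41^5 ≡ 21
41^8 ≡ 16
41^10 ≡ 1
So ord_55(41) = 10, hence |⟨41⟩| = 10.
The index is φ(55) / ord(41) = 40 / 10 = 4.

4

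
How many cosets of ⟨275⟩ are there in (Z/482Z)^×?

1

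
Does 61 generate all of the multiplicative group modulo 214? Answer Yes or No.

No

φ(214) = φ(2)·φ(107) = 1·106 = 106 = 2 · 53.
61 is a primitive root mod 214 iff 61^(φ(214)/q) ≢ 1 for every prime q | φ(214), i.e. q ∈ {2, 53}.
61^53 ≡ 1 (mod 214)  [q = 2: ≡ 1 ✗]
61^2 ≡ 83 (mod 214)  [q = 53: ≢ 1 ✓]
Since 61^53 ≡ 1, the order of 61 divides 53 < 106, so 61 is not a primitive root.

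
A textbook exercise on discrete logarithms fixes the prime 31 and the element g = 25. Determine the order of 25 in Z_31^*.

3

The order of 25 must divide φ(31) = 31 − 1 = 30 = 2 · 3 · 5.
Divisors of 30: 1, 2, 3, 5, 6, 10, 15, 30.
Compute 25^d (mod 31) for the divisors d until we hit 1:
25^1 ≡ 25 (mod 31)
25^2 ≡ 5 (mod 31)
25^3 ≡ 1 (mod 31) ✓
So ord_31(25) = 3.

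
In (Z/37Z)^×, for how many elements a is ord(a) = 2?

φ(37) = 37 − 1 = 36 = 2^2 · 3^2.
(Z/37Z)^× is cyclic (|G| = 36); a cyclic group of order m has exactly φ(d) elements of each order d | m, and none otherwise.
2 | 36, and φ(2) = 2 − 1 = 1.

1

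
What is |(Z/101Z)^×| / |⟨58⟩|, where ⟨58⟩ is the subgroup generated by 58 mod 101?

The order of 58 must divide φ(101) = 101 − 1 = 100 = 2^2 · 5^2.
Divisors of 100: 1, 2, 4, 5, 10, 20, 25, 50, 100.
Check 58^d mod 101 for each divisor in increasing order:
58^1 ≡ 58 (mod 101)
58^2 ≡ 31 (mod 101)
58^4 ≡ 52 (mod 101)
58^5 ≡ 87 (mod 101)
58^10 ≡ 95 (mod 101)
58^20 ≡ 36 (mod 101)
58^25 ≡ 1 (mod 101) ✓
So ord_101(58) = 25, hence |⟨58⟩| = 25.
[(Z/101Z)^× : ⟨58⟩] = 100/25 = 4.

4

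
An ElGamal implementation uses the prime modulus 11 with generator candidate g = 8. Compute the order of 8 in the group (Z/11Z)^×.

10

ord(8) | φ(11) = 11 − 1 = 10 = 2 · 5.
Divisors of 10: 1, 2, 5, 10.
Check 8^d mod 11 for each divisor in increasing order:
8^1 ≡ 8 (mod 11)
8^2 ≡ 9 (mod 11)
8^5 ≡ 10 (mod 11)
8^10 ≡ 1 (mod 11) ✓
So ord_11(8) = 10.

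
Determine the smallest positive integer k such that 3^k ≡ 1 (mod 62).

30

Since 3 ∈ (Z/62Z)^×, its order divides φ(62) = φ(2)·φ(31) = 1·30 = 30 = 2 · 3 · 5.
Divisors of 30: 1, 2, 3, 5, 6, 10, 15, 30.
Check 3^d mod 62 for each divisor in increasing order:
3^1 ≡ 3 (mod 62)
3^2 ≡ 9 (mod 62)
3^3 ≡ 27 (mod 62)
3^5 ≡ 57 (mod 62)
3^6 ≡ 47 (mod 62)
3^10 ≡ 25 (mod 62)
3^15 ≡ 61 (mod 62)
3^30 ≡ 1 (mod 62) ✓
Therefore the multiplicative order of 3 modulo 62 is 30.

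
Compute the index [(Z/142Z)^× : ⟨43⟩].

The order of 43 must divide φ(142) = φ(2)·φ(71) = 1·70 = 70 = 2 · 5 · 7.
Divisors of 70: 1, 2, 5, 7, 10, 14, 35, 70.
Check 43^d mod 142 for each divisor in increasing order:
43^1 ≡ 43
43^2 ≡ 3
43^5 ≡ 103
43^7 ≡ 25
43^10 ≡ 101
43^14 ≡ 57
43^35 ≡ 1
So ord_142(43) = 35, hence |⟨43⟩| = 35.
[(Z/142Z)^× : ⟨43⟩] = 70/35 = 2.

2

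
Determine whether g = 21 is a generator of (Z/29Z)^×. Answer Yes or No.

Yes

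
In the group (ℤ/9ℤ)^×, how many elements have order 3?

2

φ(9) = φ(3^2) = 3·(3−1) = 6 = 2 · 3.
Since (Z/9Z)^× is cyclic of order 6, the number of elements of order d is φ(d) when d | 6 and 0 otherwise.
3 | 6, and φ(3) = 3 − 1 = 2.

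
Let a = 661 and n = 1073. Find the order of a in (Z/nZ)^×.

By Lagrange's theorem, ord_1073(661) divides φ(1073) = φ(29·37) = (29−1)·(37−1) = 28·36 = 1008 = 2^4 · 3^2 · 7.
Divisors of 1008: 1, 2, 3, 4, 6, 7, 8, 9, 12, 14, 16, 18, 21, 24, 28, 36, 42, 48, 56, 63, 72, 84, 112, 126, 144, 168, 252, 336, 504, 1008.
Test each divisor d:
661^1 ≡ 661
661^2 ≡ 210
661^3 ≡ 393
661^4 ≡ 107
661^6 ≡ 1010
661^7 ≡ 204
661^8 ≡ 719
661^9 ≡ 993
661^12 ≡ 750
661^14 ≡ 842
661^16 ≡ 848
661^18 ≡ 1035
661^21 ≡ 88
661^24 ≡ 248
661^28 ≡ 784
661^36 ≡ 371
661^42 ≡ 233
661^48 ≡ 343
661^56 ≡ 900
661^63 ≡ 117
661^72 ≡ 297
661^84 ≡ 639
661^112 ≡ 958
661^126 ≡ 813
661^144 ≡ 223
661^168 ≡ 581
661^252 ≡ 1
So ord_1073(661) = 252.

252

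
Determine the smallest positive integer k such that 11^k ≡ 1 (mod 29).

28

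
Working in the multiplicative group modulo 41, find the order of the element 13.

40

ord(13) | φ(41) = 41 − 1 = 40 = 2^3 · 5.
Divisors of 40: 1, 2, 4, 5, 8, 10, 20, 40.
Test each divisor d:
13^1 ≡ 13
13^2 ≡ 5
13^4 ≡ 25
13^5 ≡ 38
13^8 ≡ 10
13^10 ≡ 9
13^20 ≡ 40
13^40 ≡ 1
The smallest such exponent is 40, so the order of 13 is 40.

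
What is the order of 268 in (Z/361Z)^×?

ord(268) | φ(361) = φ(19^2) = 19·(19−1) = 342 = 2 · 3^2 · 19.
Divisors of 342: 1, 2, 3, 6, 9, 18, 19, 38, 57, 114, 171, 342.
Test each divisor d:
268^1 ≡ 268
268^2 ≡ 346
268^3 ≡ 312
268^6 ≡ 235
268^9 ≡ 37
268^18 ≡ 286
268^19 ≡ 116
268^38 ≡ 99
268^57 ≡ 293
268^114 ≡ 292
268^171 ≡ 360
268^342 ≡ 1
Hence ord(268) = 342.

342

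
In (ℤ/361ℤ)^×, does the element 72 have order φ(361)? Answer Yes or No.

Yes

φ(361) = φ(19^2) = 19·(19−1) = 342 = 2 · 3^2 · 19.
An element g generates (Z/361Z)^× iff g^(342/q) ≢ 1 (mod 361) for each prime q ∈ {2, 3, 19}.
72^171 ≡ 360 (mod 361)  [q = 2: ≢ 1 ✓]
72^114 ≡ 68 (mod 361)  [q = 3: ≢ 1 ✓]
72^18 ≡ 134 (mod 361)  [q = 19: ≢ 1 ✓]
None equal 1, so ord_361(72) = 342: 72 is a primitive root.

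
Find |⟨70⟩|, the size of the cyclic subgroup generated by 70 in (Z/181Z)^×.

By Lagrange's theorem, ord_181(70) divides φ(181) = 181 − 1 = 180 = 2^2 · 3^2 · 5.
Divisors of 180: 1, 2, 3, 4, 5, 6, 9, 10, 12, 15, 18, 20, 30, 36, 45, 60, 90, 180.
Compute 70^d (mod 181) for the divisors d until we hit 1:
70^1 ≡ 70
70^2 ≡ 13
70^3 ≡ 5
70^4 ≡ 169
70^5 ≡ 65
70^6 ≡ 25
70^9 ≡ 125
70^10 ≡ 62
70^12 ≡ 82
70^15 ≡ 48
70^18 ≡ 59
70^20 ≡ 43
70^30 ≡ 132
70^36 ≡ 42
70^45 ≡ 1
The smallest such exponent is 45, so the order of 70 is 45.

45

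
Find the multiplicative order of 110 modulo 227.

113

The order of 110 must divide φ(227) = 227 − 1 = 226 = 2 · 113.
Divisors of 226: 1, 2, 113, 226.
Check 110^d mod 227 for each divisor in increasing order:
110^1 ≡ 110 (mod 227)
110^2 ≡ 69 (mod 227)
110^113 ≡ 1 (mod 227) ✓
The smallest such exponent is 113, so the order of 110 is 113.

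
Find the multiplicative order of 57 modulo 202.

The order of 57 must divide φ(202) = φ(2)·φ(101) = 1·100 = 100 = 2^2 · 5^2.
Divisors of 100: 1, 2, 4, 5, 10, 20, 25, 50, 100.
Evaluate successive powers at the divisors of 100:
57^1 ≡ 57 (mod 202)
57^2 ≡ 17 (mod 202)
57^4 ≡ 87 (mod 202)
57^5 ≡ 111 (mod 202)
57^10 ≡ 201 (mod 202)
57^20 ≡ 1 (mod 202) ✓
So ord_202(57) = 20.

20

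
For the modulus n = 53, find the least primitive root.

2

φ(53) = 53 − 1 = 52 = 2^2 · 13.
Test candidates g = 2, 3, … against the prime factors q ∈ {2, 13} of φ(53): g is a generator iff g^(52/q) ≢ 1 for every such q.
g = 2: 2^26 ≡ 52; 2^4 ≡ 16 — none is 1, so 2 is a primitive root.
The smallest primitive root modulo 53 is 2.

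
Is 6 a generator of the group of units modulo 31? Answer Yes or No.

φ(31) = 31 − 1 = 30 = 2 · 3 · 5.
An element g generates (Z/31Z)^× iff g^(30/q) ≢ 1 (mod 31) for each prime q ∈ {2, 3, 5}.
6^15 ≡ 30 (mod 31)  [q = 2: ≢ 1 ✓]
6^10 ≡ 25 (mod 31)  [q = 3: ≢ 1 ✓]
6^6 ≡ 1 (mod 31)  [q = 5: ≡ 1 ✗]
The check at q = 5 fails, so 6 generates a proper subgroup.

No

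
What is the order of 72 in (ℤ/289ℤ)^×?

68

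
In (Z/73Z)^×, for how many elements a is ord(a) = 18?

φ(73) = 73 − 1 = 72 = 2^3 · 3^2.
In a cyclic group of order 72, there are φ(d) elements of order d for each divisor d of 72, and zero for non-divisors.
18 = 2 · 3^2 divides 72, and φ(18) = 6.

6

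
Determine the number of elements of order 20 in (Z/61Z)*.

8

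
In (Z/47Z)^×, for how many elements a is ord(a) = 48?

0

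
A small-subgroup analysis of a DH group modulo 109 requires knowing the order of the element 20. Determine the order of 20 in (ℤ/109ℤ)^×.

54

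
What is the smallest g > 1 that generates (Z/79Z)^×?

φ(79) = 79 − 1 = 78 = 2 · 3 · 13.
Test candidates g = 2, 3, … against the prime factors q ∈ {2, 3, 13} of φ(79): g is a generator iff g^(78/q) ≢ 1 for every such q.
g = 2: 2^39 ≡ 1 — hits 1, so not a primitive root.
g = 3: 3^39 ≡ 78; 3^26 ≡ 23; 3^6 ≡ 18 — none is 1, so 3 is a primitive root.
The smallest primitive root modulo 79 is 3.

3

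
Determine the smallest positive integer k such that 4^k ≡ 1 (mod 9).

3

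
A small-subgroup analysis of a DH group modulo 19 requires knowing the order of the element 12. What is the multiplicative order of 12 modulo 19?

6

Since 12 ∈ (Z/19Z)^×, its order divides φ(19) = 19 − 1 = 18 = 2 · 3^2.
Divisors of 18: 1, 2, 3, 6, 9, 18.
Test each divisor d:
12^1 ≡ 12 (mod 19)
12^2 ≡ 11 (mod 19)
12^3 ≡ 18 (mod 19)
12^6 ≡ 1 (mod 19) ✓
So ord_19(12) = 6.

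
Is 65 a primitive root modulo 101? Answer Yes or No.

No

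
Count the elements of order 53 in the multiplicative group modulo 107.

52

φ(107) = 107 − 1 = 106 = 2 · 53.
(Z/107Z)^× is cyclic (|G| = 106); a cyclic group of order m has exactly φ(d) elements of each order d | m, and none otherwise.
53 | 106, and φ(53) = 53 − 1 = 52.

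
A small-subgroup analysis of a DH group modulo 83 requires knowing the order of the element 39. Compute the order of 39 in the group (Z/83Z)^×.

The order of 39 must divide φ(83) = 83 − 1 = 82 = 2 · 41.
Divisors of 82: 1, 2, 41, 82.
Test each divisor d:
39^1 ≡ 39
39^2 ≡ 27
39^41 ≡ 82
39^82 ≡ 1
Hence ord(39) = 82.

82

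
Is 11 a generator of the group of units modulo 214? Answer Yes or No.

No

φ(214) = φ(2)·φ(107) = 1·106 = 106 = 2 · 53.
Test 11^(106/q) mod 214 for each prime factor q of 106:
11^53 ≡ 1 (mod 214)  [q = 2: ≡ 1 ✗]
11^2 ≡ 121 (mod 214)  [q = 53: ≢ 1 ✓]
11^53 ≡ 1 shows ord(11) | 53, strictly less than φ(214); not a primitive root.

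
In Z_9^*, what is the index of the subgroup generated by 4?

2

The order of 4 must divide φ(9) = φ(3^2) = 3·(3−1) = 6 = 2 · 3.
Divisors of 6: 1, 2, 3, 6.
Evaluate successive powers at the divisors of 6:
4^1 ≡ 4 (mod 9)
4^2 ≡ 7 (mod 9)
4^3 ≡ 1 (mod 9) ✓
So ord_9(4) = 3, hence |⟨4⟩| = 3.
The index is φ(9) / ord(4) = 6 / 3 = 2.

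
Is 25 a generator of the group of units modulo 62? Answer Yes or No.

No

φ(62) = φ(2)·φ(31) = 1·30 = 30 = 2 · 3 · 5.
An element g generates (Z/62Z)^× iff g^(30/q) ≢ 1 (mod 62) for each prime q ∈ {2, 3, 5}.
25^15 ≡ 1 (mod 62)  [q = 2: ≡ 1 ✗]
25^10 ≡ 25 (mod 62)  [q = 3: ≢ 1 ✓]
25^6 ≡ 1 (mod 62)  [q = 5: ≡ 1 ✗]
The check at q = 2 fails, so 25 generates a proper subgroup.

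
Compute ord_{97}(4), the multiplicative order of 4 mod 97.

24

By Lagrange's theorem, ord_97(4) divides φ(97) = 97 − 1 = 96 = 2^5 · 3.
Divisors of 96: 1, 2, 3, 4, 6, 8, 12, 16, 24, 32, 48, 96.
Evaluate successive powers at the divisors of 96:
4^1 ≡ 4 (mod 97)
4^2 ≡ 16 (mod 97)
4^3 ≡ 64 (mod 97)
4^4 ≡ 62 (mod 97)
4^6 ≡ 22 (mod 97)
4^8 ≡ 61 (mod 97)
4^12 ≡ 96 (mod 97)
4^16 ≡ 35 (mod 97)
4^24 ≡ 1 (mod 97) ✓
Hence ord(4) = 24.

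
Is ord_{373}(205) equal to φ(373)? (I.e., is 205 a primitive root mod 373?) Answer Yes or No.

Yes

φ(373) = 373 − 1 = 372 = 2^2 · 3 · 31.
205 is a primitive root mod 373 iff 205^(φ(373)/q) ≢ 1 for every prime q | φ(373), i.e. q ∈ {2, 3, 31}.
205^186 ≡ 372 (mod 373)  [q = 2: ≢ 1 ✓]
205^124 ≡ 284 (mod 373)  [q = 3: ≢ 1 ✓]
205^12 ≡ 351 (mod 373)  [q = 31: ≢ 1 ✓]
None equal 1, so ord_373(205) = 372: 205 is a primitive root.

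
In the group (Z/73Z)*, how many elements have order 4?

φ(73) = 73 − 1 = 72 = 2^3 · 3^2.
(Z/73Z)^× is cyclic (|G| = 72); a cyclic group of order m has exactly φ(d) elements of each order d | m, and none otherwise.
4 = 2^2 divides 72, and φ(4) = 2.

2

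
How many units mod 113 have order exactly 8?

4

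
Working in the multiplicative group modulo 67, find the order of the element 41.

66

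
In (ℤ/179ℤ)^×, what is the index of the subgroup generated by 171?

The order of 171 must divide φ(179) = 179 − 1 = 178 = 2 · 89.
Divisors of 178: 1, 2, 89, 178.
Compute 171^d (mod 179) for the divisors d until we hit 1:
171^1 ≡ 171 (mod 179)
171^2 ≡ 64 (mod 179)
171^89 ≡ 1 (mod 179) ✓
Thus |⟨171⟩| = ord(171) = 89.
The index is φ(179) / ord(171) = 178 / 89 = 2.

2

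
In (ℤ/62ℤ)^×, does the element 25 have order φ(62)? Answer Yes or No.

φ(62) = φ(2)·φ(31) = 1·30 = 30 = 2 · 3 · 5.
An element g generates (Z/62Z)^× iff g^(30/q) ≢ 1 (mod 62) for each prime q ∈ {2, 3, 5}.
25^15 ≡ 1 (mod 62)  [q = 2: ≡ 1 ✗]
25^10 ≡ 25 (mod 62)  [q = 3: ≢ 1 ✓]
25^6 ≡ 1 (mod 62)  [q = 5: ≡ 1 ✗]
Since 25^15 ≡ 1, the order of 25 divides 15 < 30, so 25 is not a primitive root.

No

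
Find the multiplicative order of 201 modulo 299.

132

ord(201) | φ(299) = φ(13·23) = (13−1)·(23−1) = 12·22 = 264 = 2^3 · 3 · 11.
Divisors of 264: 1, 2, 3, 4, 6, 8, 11, 12, 22, 24, 33, 44, 66, 88, 132, 264.
Check 201^d mod 299 for each divisor in increasing order:
201^1 ≡ 201 (mod 299)
201^2 ≡ 36 (mod 299)
201^3 ≡ 60 (mod 299)
201^4 ≡ 100 (mod 299)
201^6 ≡ 12 (mod 299)
201^8 ≡ 133 (mod 299)
201^11 ≡ 206 (mod 299)
201^12 ≡ 144 (mod 299)
201^22 ≡ 277 (mod 299)
201^24 ≡ 105 (mod 299)
201^33 ≡ 252 (mod 299)
201^44 ≡ 185 (mod 299)
201^66 ≡ 116 (mod 299)
201^88 ≡ 139 (mod 299)
201^132 ≡ 1 (mod 299) ✓
Hence ord(201) = 132.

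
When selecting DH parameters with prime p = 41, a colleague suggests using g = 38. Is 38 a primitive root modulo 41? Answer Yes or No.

φ(41) = 41 − 1 = 40 = 2^3 · 5.
It suffices to check that the order of 38 is not a proper divisor of 40: compute 38^(40/q) for q ∈ {2, 5}.
38^20 ≡ 40 (mod 41)  [q = 2: ≢ 1 ✓]
38^8 ≡ 1 (mod 41)  [q = 5: ≡ 1 ✗]
38^8 ≡ 1 shows ord(38) | 8, strictly less than φ(41); not a primitive root.

No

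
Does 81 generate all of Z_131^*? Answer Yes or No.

No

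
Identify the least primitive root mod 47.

5

φ(47) = 47 − 1 = 46 = 2 · 23.
g is a primitive root iff g^(46/q) ≢ 1 (mod 47) for each prime q ∈ {2, 23}.
g = 2: 2^23 ≡ 1 — hits 1, so not a primitive root.
g = 3: 3^23 ≡ 1 — hits 1, so not a primitive root.
g = 4: 4^23 ≡ 1 — hits 1, so not a primitive root.
g = 5: 5^23 ≡ 46; 5^2 ≡ 25 — none is 1, so 5 is a primitive root.
The smallest primitive root modulo 47 is 5.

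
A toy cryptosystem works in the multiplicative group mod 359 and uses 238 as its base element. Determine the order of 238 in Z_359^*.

ord(238) | φ(359) = 359 − 1 = 358 = 2 · 179.
Divisors of 358: 1, 2, 179, 358.
Evaluate successive powers at the divisors of 358:
238^1 ≡ 238
238^2 ≡ 281
238^179 ≡ 358
238^358 ≡ 1
Therefore the multiplicative order of 238 modulo 359 is 358.

358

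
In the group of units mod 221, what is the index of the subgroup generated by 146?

4

ord(146) | φ(221) = φ(13·17) = (13−1)·(17−1) = 12·16 = 192 = 2^6 · 3.
Divisors of 192: 1, 2, 3, 4, 6, 8, 12, 16, 24, 32, 48, 64, 96, 192.
Check 146^d mod 221 for each divisor in increasing order:
146^1 ≡ 146 (mod 221)
146^2 ≡ 100 (mod 221)
146^3 ≡ 14 (mod 221)
146^4 ≡ 55 (mod 221)
146^6 ≡ 196 (mod 221)
146^8 ≡ 152 (mod 221)
146^12 ≡ 183 (mod 221)
146^16 ≡ 120 (mod 221)
146^24 ≡ 118 (mod 221)
146^32 ≡ 35 (mod 221)
146^48 ≡ 1 (mod 221) ✓
Thus |⟨146⟩| = ord(146) = 48.
[(Z/221Z)^× : ⟨146⟩] = 192/48 = 4.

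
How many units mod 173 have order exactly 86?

42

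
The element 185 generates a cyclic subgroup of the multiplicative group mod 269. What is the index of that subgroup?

Since 185 ∈ (Z/269Z)^×, its order divides φ(269) = 269 − 1 = 268 = 2^2 · 67.
Divisors of 268: 1, 2, 4, 67, 134, 268.
Test each divisor d:
185^1 ≡ 185 (mod 269)
185^2 ≡ 62 (mod 269)
185^4 ≡ 78 (mod 269)
185^67 ≡ 1 (mod 269) ✓
So ord_269(185) = 67, hence |⟨185⟩| = 67.
[(Z/269Z)^× : ⟨185⟩] = 268/67 = 4.

4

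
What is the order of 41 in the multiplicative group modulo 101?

20

By Lagrange's theorem, ord_101(41) divides φ(101) = 101 − 1 = 100 = 2^2 · 5^2.
Divisors of 100: 1, 2, 4, 5, 10, 20, 25, 50, 100.
Check 41^d mod 101 for each divisor in increasing order:
41^1 ≡ 41 (mod 101)
41^2 ≡ 65 (mod 101)
41^4 ≡ 84 (mod 101)
41^5 ≡ 10 (mod 101)
41^10 ≡ 100 (mod 101)
41^20 ≡ 1 (mod 101) ✓
Hence ord(41) = 20.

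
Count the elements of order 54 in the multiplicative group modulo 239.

φ(239) = 239 − 1 = 238 = 2 · 7 · 17.
In a cyclic group of order 238, there are φ(d) elements of order d for each divisor d of 238, and zero for non-divisors.
54 does not divide 238, so no element of (Z/239Z)^× has order 54.

0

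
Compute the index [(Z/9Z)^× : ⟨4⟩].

The order of 4 must divide φ(9) = φ(3^2) = 3·(3−1) = 6 = 2 · 3.
Divisors of 6: 1, 2, 3, 6.
Compute 4^d (mod 9) for the divisors d until we hit 1:
4^1 ≡ 4 (mod 9)
4^2 ≡ 7 (mod 9)
4^3 ≡ 1 (mod 9) ✓
So ord_9(4) = 3, hence |⟨4⟩| = 3.
Index = |(Z/9Z)^×| / |⟨4⟩| = 6 / 3 = 2.

2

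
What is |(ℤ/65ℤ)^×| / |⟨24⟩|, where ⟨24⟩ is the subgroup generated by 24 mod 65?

4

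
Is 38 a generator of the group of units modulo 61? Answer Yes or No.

φ(61) = 61 − 1 = 60 = 2^2 · 3 · 5.
It suffices to check that the order of 38 is not a proper divisor of 60: compute 38^(60/q) for q ∈ {2, 3, 5}.
38^30 ≡ 60 (mod 61)  [q = 2: ≢ 1 ✓]
38^20 ≡ 1 (mod 61)  [q = 3: ≡ 1 ✗]
38^12 ≡ 20 (mod 61)  [q = 5: ≢ 1 ✓]
Since 38^20 ≡ 1, the order of 38 divides 20 < 60, so 38 is not a primitive root.

No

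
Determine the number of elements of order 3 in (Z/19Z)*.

2

φ(19) = 19 − 1 = 18 = 2 · 3^2.
Since (Z/19Z)^× is cyclic of order 18, the number of elements of order d is φ(d) when d | 18 and 0 otherwise.
3 | 18, and φ(3) = 3 − 1 = 2.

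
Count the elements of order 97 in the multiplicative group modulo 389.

φ(389) = 389 − 1 = 388 = 2^2 · 97.
In a cyclic group of order 388, there are φ(d) elements of order d for each divisor d of 388, and zero for non-divisors.
97 | 388, and φ(97) = 97 − 1 = 96.

96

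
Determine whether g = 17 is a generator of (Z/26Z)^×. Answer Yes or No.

No

φ(26) = φ(2)·φ(13) = 1·12 = 12 = 2^2 · 3.
An element g generates (Z/26Z)^× iff g^(12/q) ≢ 1 (mod 26) for each prime q ∈ {2, 3}.
17^6 ≡ 1 (mod 26)  [q = 2: ≡ 1 ✗]
17^4 ≡ 9 (mod 26)  [q = 3: ≢ 1 ✓]
Since 17^6 ≡ 1, the order of 17 divides 6 < 12, so 17 is not a primitive root.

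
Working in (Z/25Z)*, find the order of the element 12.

The order of 12 must divide φ(25) = φ(5^2) = 5·(5−1) = 20 = 2^2 · 5.
Divisors of 20: 1, 2, 4, 5, 10, 20.
Evaluate successive powers at the divisors of 20:
12^1 ≡ 12 (mod 25)
12^2 ≡ 19 (mod 25)
12^4 ≡ 11 (mod 25)
12^5 ≡ 7 (mod 25)
12^10 ≡ 24 (mod 25)
12^20 ≡ 1 (mod 25) ✓
Hence ord(12) = 20.

20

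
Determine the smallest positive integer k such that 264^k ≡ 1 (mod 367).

183

Since 264 ∈ (Z/367Z)^×, its order divides φ(367) = 367 − 1 = 366 = 2 · 3 · 61.
Divisors of 366: 1, 2, 3, 6, 61, 122, 183, 366.
Check 264^d mod 367 for each divisor in increasing order:
264^1 ≡ 264 (mod 367)
264^2 ≡ 333 (mod 367)
264^3 ≡ 199 (mod 367)
264^6 ≡ 332 (mod 367)
264^61 ≡ 83 (mod 367)
264^122 ≡ 283 (mod 367)
264^183 ≡ 1 (mod 367) ✓
The smallest such exponent is 183, so the order of 264 is 183.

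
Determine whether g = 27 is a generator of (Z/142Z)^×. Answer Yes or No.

No

φ(142) = φ(2)·φ(71) = 1·70 = 70 = 2 · 5 · 7.
An element g generates (Z/142Z)^× iff g^(70/q) ≢ 1 (mod 142) for each prime q ∈ {2, 5, 7}.
27^35 ≡ 1 (mod 142)  [q = 2: ≡ 1 ✗]
27^14 ≡ 57 (mod 142)  [q = 5: ≢ 1 ✓]
27^10 ≡ 45 (mod 142)  [q = 7: ≢ 1 ✓]
The check at q = 2 fails, so 27 generates a proper subgroup.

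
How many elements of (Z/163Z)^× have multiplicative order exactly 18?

6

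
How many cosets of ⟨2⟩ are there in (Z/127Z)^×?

18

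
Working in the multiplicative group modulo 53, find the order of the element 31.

52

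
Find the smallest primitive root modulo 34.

φ(34) = φ(2)·φ(17) = 1·16 = 16 = 2^4.
g is a primitive root iff g^(16/q) ≢ 1 (mod 34) for each prime q ∈ {2}.
g = 2: gcd(2, 34) = 2 > 1, not a unit — skip.
g = 3: 3^8 ≡ 33 — none is 1, so 3 is a primitive root.
The smallest primitive root modulo 34 is 3.

3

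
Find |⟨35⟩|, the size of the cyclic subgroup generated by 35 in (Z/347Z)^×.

Since 35 ∈ (Z/347Z)^×, its order divides φ(347) = 347 − 1 = 346 = 2 · 173.
Divisors of 346: 1, 2, 173, 346.
Test each divisor d:
35^1 ≡ 35 (mod 347)
35^2 ≡ 184 (mod 347)
35^173 ≡ 1 (mod 347) ✓
The smallest such exponent is 173, so the order of 35 is 173.

173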